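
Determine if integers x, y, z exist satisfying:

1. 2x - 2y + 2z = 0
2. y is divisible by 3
Yes

Take x = 0, y = 0, z = 0. Substituting into each constraint:
  (1) 2(0) - 2(0) + 2(0) = 0 ✓
  (2) 0 = 3 × 0, remainder 0 ✓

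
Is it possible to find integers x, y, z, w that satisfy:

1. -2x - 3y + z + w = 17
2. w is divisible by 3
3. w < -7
Yes

Take x = 2, y = -10, z = 0, w = -9. Substituting into each constraint:
  (1) -2(2) - 3(-10) + 0 + (-9) = 17 ✓
  (2) -9 = 3 × -3, remainder 0 ✓
  (3) -9 < -7 ✓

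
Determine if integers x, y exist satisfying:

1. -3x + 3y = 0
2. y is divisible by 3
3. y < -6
Yes

Take x = -9, y = -9. Substituting into each constraint:
  (1) -3(-9) + 3(-9) = 0 ✓
  (2) -9 = 3 × -3, remainder 0 ✓
  (3) -9 < -6 ✓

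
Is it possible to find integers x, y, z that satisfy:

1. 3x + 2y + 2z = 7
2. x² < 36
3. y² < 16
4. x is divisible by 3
Yes

Take x = -3, y = -2, z = 10. Substituting into each constraint:
  (1) 3(-3) + 2(-2) + 2(10) = 7 ✓
  (2) x² = (-3)² = 9, and 9 < 36 ✓
  (3) y² = (-2)² = 4, and 4 < 16 ✓
  (4) -3 = 3 × -1, remainder 0 ✓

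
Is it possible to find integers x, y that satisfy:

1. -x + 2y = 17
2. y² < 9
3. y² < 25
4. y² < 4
Yes

Take x = -17, y = 0. Substituting into each constraint:
  (1) 17 + 2(0) = 17 ✓
  (2) y² = (0)² = 0, and 0 < 9 ✓
  (3) y² = (0)² = 0, and 0 < 25 ✓
  (4) y² = (0)² = 0, and 0 < 4 ✓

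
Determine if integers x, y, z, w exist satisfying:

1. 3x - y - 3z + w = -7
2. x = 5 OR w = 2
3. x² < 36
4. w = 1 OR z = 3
Yes

Take x = 5, y = 17, z = 2, w = 1. Substituting into each constraint:
  (1) 3(5) + (-17) - 3(2) + 1 = -7 ✓
  (2) x = 5, target 5 ✓ (first branch holds)
  (3) x² = (5)² = 25, and 25 < 36 ✓
  (4) w = 1, target 1 ✓ (first branch holds)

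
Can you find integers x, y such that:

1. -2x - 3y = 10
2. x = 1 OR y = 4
Yes

Take x = -11, y = 4. Substituting into each constraint:
  (1) -2(-11) - 3(4) = 10 ✓
  (2) y = 4, target 4 ✓ (second branch holds)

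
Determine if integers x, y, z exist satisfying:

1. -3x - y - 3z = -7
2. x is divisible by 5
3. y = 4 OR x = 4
Yes

Take x = 5, y = 4, z = -4. Substituting into each constraint:
  (1) -3(5) + (-4) - 3(-4) = -7 ✓
  (2) 5 = 5 × 1, remainder 0 ✓
  (3) y = 4, target 4 ✓ (first branch holds)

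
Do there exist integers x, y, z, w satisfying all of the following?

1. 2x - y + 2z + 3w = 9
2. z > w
Yes

Take x = 0, y = -7, z = 1, w = 0. Substituting into each constraint:
  (1) 2(0) + 7 + 2(1) + 3(0) = 9 ✓
  (2) 1 > 0 ✓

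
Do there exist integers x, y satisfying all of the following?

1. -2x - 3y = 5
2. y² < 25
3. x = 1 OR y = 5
No

The full constraint system is jointly infeasible over the integers. Each constraint and what it forces:

  - -2x - 3y = 5: is a linear equation tying the variables together
  - y² < 25: restricts y to |y| ≤ 4
  - x = 1 OR y = 5: forces a choice: either x = 1 or y = 5

Split on the disjunction (x = 1 OR y = 5):
  • If x = 1: with x = 1, every remaining term of the linear equation is divisible by 3, so the left side is ≡ 0 (mod 3); but the right side 7 ≡ 1 (mod 3). No integers can satisfy it.
  • If y = 5: this contradicts y² < 25, which requires |y| ≤ 4.
Both branches are infeasible, so the system has no integer solution.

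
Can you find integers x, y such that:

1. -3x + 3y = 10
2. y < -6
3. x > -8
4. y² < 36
No

Even the single constraint (-3x + 3y = 10) is infeasible over the integers.

  - -3x + 3y = 10: every term on the left is divisible by 3, so the LHS ≡ 0 (mod 3), but the RHS 10 is not — no integer solution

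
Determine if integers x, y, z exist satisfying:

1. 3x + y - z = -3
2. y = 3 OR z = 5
Yes

Take x = 0, y = 3, z = 6. Substituting into each constraint:
  (1) 3(0) + 3 + (-6) = -3 ✓
  (2) y = 3, target 3 ✓ (first branch holds)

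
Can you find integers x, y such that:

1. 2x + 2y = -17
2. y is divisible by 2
No

Even the single constraint (2x + 2y = -17) is infeasible over the integers.

  - 2x + 2y = -17: every term on the left is divisible by 2, so the LHS ≡ 0 (mod 2), but the RHS -17 is not — no integer solution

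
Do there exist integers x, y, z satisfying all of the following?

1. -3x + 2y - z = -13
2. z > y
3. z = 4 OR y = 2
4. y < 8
Yes

Take x = 3, y = 0, z = 4. Substituting into each constraint:
  (1) -3(3) + 2(0) + (-4) = -13 ✓
  (2) 4 > 0 ✓
  (3) z = 4, target 4 ✓ (first branch holds)
  (4) 0 < 8 ✓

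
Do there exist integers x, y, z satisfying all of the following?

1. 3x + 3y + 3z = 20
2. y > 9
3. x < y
No

Even the single constraint (3x + 3y + 3z = 20) is infeasible over the integers.

  - 3x + 3y + 3z = 20: every term on the left is divisible by 3, so the LHS ≡ 0 (mod 3), but the RHS 20 is not — no integer solution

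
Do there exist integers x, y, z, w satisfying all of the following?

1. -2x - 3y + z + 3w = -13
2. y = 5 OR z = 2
Yes

Take x = -3, y = 7, z = 2, w = 0. Substituting into each constraint:
  (1) -2(-3) - 3(7) + 2 + 3(0) = -13 ✓
  (2) z = 2, target 2 ✓ (second branch holds)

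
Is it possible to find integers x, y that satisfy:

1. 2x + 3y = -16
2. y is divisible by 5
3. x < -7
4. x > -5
No

A contradictory subset is {x < -7, x > -5}. No integer assignment can satisfy these jointly:

  - x < -7: bounds one variable relative to a constant
  - x > -5: bounds one variable relative to a constant

Direct contradiction: the bounds on x require x ≥ -4 and x ≤ -8 simultaneously, which is empty.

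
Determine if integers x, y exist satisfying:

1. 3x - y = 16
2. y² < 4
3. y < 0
Yes

Take x = 5, y = -1. Substituting into each constraint:
  (1) 3(5) + 1 = 16 ✓
  (2) y² = (-1)² = 1, and 1 < 4 ✓
  (3) -1 < 0 ✓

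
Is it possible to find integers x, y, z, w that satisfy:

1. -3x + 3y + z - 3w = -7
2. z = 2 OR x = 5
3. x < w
Yes

Take x = 0, y = -2, z = 2, w = 1. Substituting into each constraint:
  (1) -3(0) + 3(-2) + 2 - 3(1) = -7 ✓
  (2) z = 2, target 2 ✓ (first branch holds)
  (3) 0 < 1 ✓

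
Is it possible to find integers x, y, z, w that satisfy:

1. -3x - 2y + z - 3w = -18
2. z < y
Yes

Take x = 5, y = 2, z = 1, w = 0. Substituting into each constraint:
  (1) -3(5) - 2(2) + 1 - 3(0) = -18 ✓
  (2) 1 < 2 ✓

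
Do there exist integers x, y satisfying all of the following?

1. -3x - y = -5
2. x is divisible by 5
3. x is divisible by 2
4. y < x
Yes

Take x = 10, y = -25. Substituting into each constraint:
  (1) -3(10) + 25 = -5 ✓
  (2) 10 = 5 × 2, remainder 0 ✓
  (3) 10 = 2 × 5, remainder 0 ✓
  (4) -25 < 10 ✓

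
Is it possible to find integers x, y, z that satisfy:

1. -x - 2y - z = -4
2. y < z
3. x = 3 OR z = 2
Yes

Take x = 3, y = 0, z = 1. Substituting into each constraint:
  (1) (-3) - 2(0) + (-1) = -4 ✓
  (2) 0 < 1 ✓
  (3) x = 3, target 3 ✓ (first branch holds)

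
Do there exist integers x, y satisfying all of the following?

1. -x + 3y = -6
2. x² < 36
Yes

Take x = 0, y = -2. Substituting into each constraint:
  (1) 0 + 3(-2) = -6 ✓
  (2) x² = (0)² = 0, and 0 < 36 ✓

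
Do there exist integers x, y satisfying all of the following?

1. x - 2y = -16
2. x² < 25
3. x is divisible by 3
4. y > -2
Yes

Take x = 0, y = 8. Substituting into each constraint:
  (1) 0 - 2(8) = -16 ✓
  (2) x² = (0)² = 0, and 0 < 25 ✓
  (3) 0 = 3 × 0, remainder 0 ✓
  (4) 8 > -2 ✓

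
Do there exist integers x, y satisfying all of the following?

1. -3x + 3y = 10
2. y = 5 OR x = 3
No

Even the single constraint (-3x + 3y = 10) is infeasible over the integers.

  - -3x + 3y = 10: every term on the left is divisible by 3, so the LHS ≡ 0 (mod 3), but the RHS 10 is not — no integer solution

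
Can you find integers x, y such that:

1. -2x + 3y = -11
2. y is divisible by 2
No

The full constraint system is jointly infeasible over the integers. Each constraint and what it forces:

  - -2x + 3y = -11: is a linear equation tying the variables together
  - y is divisible by 2: restricts y to multiples of 2

Modular obstruction: writing y = 2y', every remaining term of the linear equation is divisible by 2, so the left side is ≡ 0 (mod 2); but the right side -11 ≡ 1 (mod 2). No integers can satisfy it.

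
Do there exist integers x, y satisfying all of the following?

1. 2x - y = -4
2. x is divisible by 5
Yes

Take x = 0, y = 4. Substituting into each constraint:
  (1) 2(0) + (-4) = -4 ✓
  (2) 0 = 5 × 0, remainder 0 ✓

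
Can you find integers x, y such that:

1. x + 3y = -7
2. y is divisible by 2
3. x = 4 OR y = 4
Yes

Take x = -19, y = 4. Substituting into each constraint:
  (1) (-19) + 3(4) = -7 ✓
  (2) 4 = 2 × 2, remainder 0 ✓
  (3) y = 4, target 4 ✓ (second branch holds)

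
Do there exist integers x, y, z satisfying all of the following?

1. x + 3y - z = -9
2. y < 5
Yes

Take x = 0, y = -3, z = 0. Substituting into each constraint:
  (1) 0 + 3(-3) + 0 = -9 ✓
  (2) -3 < 5 ✓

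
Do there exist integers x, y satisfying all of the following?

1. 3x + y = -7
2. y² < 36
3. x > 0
No

The full constraint system is jointly infeasible over the integers. Each constraint and what it forces:

  - 3x + y = -7: is a linear equation tying the variables together
  - y² < 36: restricts y to |y| ≤ 5
  - x > 0: bounds one variable relative to a constant

Range argument: with x ∈ [1, ∞], y ∈ [-5, 5], the left side of the equation is at least -2, but the right side is -7 < -2. No integer solution exists.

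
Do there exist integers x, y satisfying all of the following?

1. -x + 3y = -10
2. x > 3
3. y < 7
Yes

Take x = 4, y = -2. Substituting into each constraint:
  (1) (-4) + 3(-2) = -10 ✓
  (2) 4 > 3 ✓
  (3) -2 < 7 ✓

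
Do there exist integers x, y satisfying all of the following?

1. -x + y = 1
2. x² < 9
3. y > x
Yes

Take x = 0, y = 1. Substituting into each constraint:
  (1) 0 + 1 = 1 ✓
  (2) x² = (0)² = 0, and 0 < 9 ✓
  (3) 1 > 0 ✓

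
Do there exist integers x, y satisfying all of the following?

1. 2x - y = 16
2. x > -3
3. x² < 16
Yes

Take x = 0, y = -16. Substituting into each constraint:
  (1) 2(0) + 16 = 16 ✓
  (2) 0 > -3 ✓
  (3) x² = (0)² = 0, and 0 < 16 ✓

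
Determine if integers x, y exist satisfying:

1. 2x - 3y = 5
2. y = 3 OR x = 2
Yes

Take x = 7, y = 3. Substituting into each constraint:
  (1) 2(7) - 3(3) = 5 ✓
  (2) y = 3, target 3 ✓ (first branch holds)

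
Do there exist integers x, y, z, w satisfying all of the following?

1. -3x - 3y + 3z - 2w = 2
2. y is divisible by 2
Yes

Take x = -2, y = 0, z = 0, w = 2. Substituting into each constraint:
  (1) -3(-2) - 3(0) + 3(0) - 2(2) = 2 ✓
  (2) 0 = 2 × 0, remainder 0 ✓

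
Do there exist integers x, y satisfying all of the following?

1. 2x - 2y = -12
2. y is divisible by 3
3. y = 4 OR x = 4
No

The full constraint system is jointly infeasible over the integers. Each constraint and what it forces:

  - 2x - 2y = -12: is a linear equation tying the variables together
  - y is divisible by 3: restricts y to multiples of 3
  - y = 4 OR x = 4: forces a choice: either y = 4 or x = 4

Split on the disjunction (y = 4 OR x = 4):
  • If y = 4: this contradicts the divisibility constraint — 4 is not a multiple of 3.
  • If x = 4: with x = 4, writing y = 3y', every remaining term of the linear equation is divisible by 6, so the left side is ≡ 0 (mod 6); but the right side -20 ≡ 4 (mod 6). No integers can satisfy it.
Both branches are infeasible, so the system has no integer solution.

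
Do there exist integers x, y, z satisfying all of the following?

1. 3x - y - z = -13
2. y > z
Yes

Take x = -4, y = 1, z = 0. Substituting into each constraint:
  (1) 3(-4) + (-1) + 0 = -13 ✓
  (2) 1 > 0 ✓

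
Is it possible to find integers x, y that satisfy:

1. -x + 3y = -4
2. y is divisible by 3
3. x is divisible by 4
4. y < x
Yes

Take x = 4, y = 0. Substituting into each constraint:
  (1) (-4) + 3(0) = -4 ✓
  (2) 0 = 3 × 0, remainder 0 ✓
  (3) 4 = 4 × 1, remainder 0 ✓
  (4) 0 < 4 ✓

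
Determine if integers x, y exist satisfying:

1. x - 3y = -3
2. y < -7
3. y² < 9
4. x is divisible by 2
No

A contradictory subset is {y < -7, y² < 9}. No integer assignment can satisfy these jointly:

  - y < -7: bounds one variable relative to a constant
  - y² < 9: restricts y to |y| ≤ 2

Direct contradiction: the bounds on y require y ≥ -2 and y ≤ -8 simultaneously, which is empty.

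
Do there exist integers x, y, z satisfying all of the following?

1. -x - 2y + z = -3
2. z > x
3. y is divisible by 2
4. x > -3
Yes

Take x = 0, y = 2, z = 1. Substituting into each constraint:
  (1) 0 - 2(2) + 1 = -3 ✓
  (2) 1 > 0 ✓
  (3) 2 = 2 × 1, remainder 0 ✓
  (4) 0 > -3 ✓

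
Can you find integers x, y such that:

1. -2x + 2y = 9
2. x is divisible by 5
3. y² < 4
No

Even the single constraint (-2x + 2y = 9) is infeasible over the integers.

  - -2x + 2y = 9: every term on the left is divisible by 2, so the LHS ≡ 0 (mod 2), but the RHS 9 is not — no integer solution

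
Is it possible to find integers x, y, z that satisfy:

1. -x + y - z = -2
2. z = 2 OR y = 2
Yes

Take x = 4, y = 2, z = 0. Substituting into each constraint:
  (1) (-4) + 2 + 0 = -2 ✓
  (2) y = 2, target 2 ✓ (second branch holds)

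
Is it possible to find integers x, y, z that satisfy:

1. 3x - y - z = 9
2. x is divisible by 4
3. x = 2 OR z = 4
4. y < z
Yes

Take x = 4, y = -1, z = 4. Substituting into each constraint:
  (1) 3(4) + 1 + (-4) = 9 ✓
  (2) 4 = 4 × 1, remainder 0 ✓
  (3) z = 4, target 4 ✓ (second branch holds)
  (4) -1 < 4 ✓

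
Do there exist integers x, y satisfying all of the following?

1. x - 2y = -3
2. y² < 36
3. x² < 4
Yes

Take x = -1, y = 1. Substituting into each constraint:
  (1) (-1) - 2(1) = -3 ✓
  (2) y² = (1)² = 1, and 1 < 36 ✓
  (3) x² = (-1)² = 1, and 1 < 4 ✓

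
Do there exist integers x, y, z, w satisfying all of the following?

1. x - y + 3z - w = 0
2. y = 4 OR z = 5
Yes

Take x = 1, y = 4, z = 1, w = 0. Substituting into each constraint:
  (1) 1 + (-4) + 3(1) + 0 = 0 ✓
  (2) y = 4, target 4 ✓ (first branch holds)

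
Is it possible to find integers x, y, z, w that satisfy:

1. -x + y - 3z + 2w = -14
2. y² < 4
Yes

Take x = 2, y = 0, z = 4, w = 0. Substituting into each constraint:
  (1) (-2) + 0 - 3(4) + 2(0) = -14 ✓
  (2) y² = (0)² = 0, and 0 < 4 ✓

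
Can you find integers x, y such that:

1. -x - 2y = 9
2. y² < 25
Yes

Take x = -9, y = 0. Substituting into each constraint:
  (1) 9 - 2(0) = 9 ✓
  (2) y² = (0)² = 0, and 0 < 25 ✓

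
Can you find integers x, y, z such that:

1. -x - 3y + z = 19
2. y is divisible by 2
Yes

Take x = -19, y = 0, z = 0. Substituting into each constraint:
  (1) 19 - 3(0) + 0 = 19 ✓
  (2) 0 = 2 × 0, remainder 0 ✓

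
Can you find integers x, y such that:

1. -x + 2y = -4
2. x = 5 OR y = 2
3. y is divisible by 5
No

The full constraint system is jointly infeasible over the integers. Each constraint and what it forces:

  - -x + 2y = -4: is a linear equation tying the variables together
  - x = 5 OR y = 2: forces a choice: either x = 5 or y = 2
  - y is divisible by 5: restricts y to multiples of 5

Split on the disjunction (x = 5 OR y = 2):
  • If x = 5: with x = 5, writing y = 5y', every remaining term of the linear equation is divisible by 10, so the left side is ≡ 0 (mod 10); but the right side 1 ≡ 1 (mod 10). No integers can satisfy it.
  • If y = 2: this contradicts the divisibility constraint — 2 is not a multiple of 5.
Both branches are infeasible, so the system has no integer solution.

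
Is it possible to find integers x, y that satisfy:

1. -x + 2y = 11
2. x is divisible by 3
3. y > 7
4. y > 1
Yes

Take x = 9, y = 10. Substituting into each constraint:
  (1) (-9) + 2(10) = 11 ✓
  (2) 9 = 3 × 3, remainder 0 ✓
  (3) 10 > 7 ✓
  (4) 10 > 1 ✓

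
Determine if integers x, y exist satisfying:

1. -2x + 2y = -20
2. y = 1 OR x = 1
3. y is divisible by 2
No

The full constraint system is jointly infeasible over the integers. Each constraint and what it forces:

  - -2x + 2y = -20: is a linear equation tying the variables together
  - y = 1 OR x = 1: forces a choice: either y = 1 or x = 1
  - y is divisible by 2: restricts y to multiples of 2

Split on the disjunction (y = 1 OR x = 1):
  • If y = 1: this contradicts the divisibility constraint — 1 is not a multiple of 2.
  • If x = 1: with x = 1, writing y = 2y', every remaining term of the linear equation is divisible by 4, so the left side is ≡ 0 (mod 4); but the right side -18 ≡ 2 (mod 4). No integers can satisfy it.
Both branches are infeasible, so the system has no integer solution.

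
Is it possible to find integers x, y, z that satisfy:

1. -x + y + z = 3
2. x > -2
Yes

Take x = 0, y = 3, z = 0. Substituting into each constraint:
  (1) 0 + 3 + 0 = 3 ✓
  (2) 0 > -2 ✓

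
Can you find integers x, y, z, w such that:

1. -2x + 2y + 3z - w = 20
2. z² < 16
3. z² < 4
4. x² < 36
Yes

Take x = 0, y = 10, z = 0, w = 0. Substituting into each constraint:
  (1) -2(0) + 2(10) + 3(0) + 0 = 20 ✓
  (2) z² = (0)² = 0, and 0 < 16 ✓
  (3) z² = (0)² = 0, and 0 < 4 ✓
  (4) x² = (0)² = 0, and 0 < 36 ✓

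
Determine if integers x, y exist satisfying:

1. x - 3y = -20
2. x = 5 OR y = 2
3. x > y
No

The full constraint system is jointly infeasible over the integers. Each constraint and what it forces:

  - x - 3y = -20: is a linear equation tying the variables together
  - x = 5 OR y = 2: forces a choice: either x = 5 or y = 2
  - x > y: bounds one variable relative to another variable

Split on the disjunction (x = 5 OR y = 2):
  • If x = 5: with x = 5, every remaining term of the linear equation is divisible by 3, so the left side is ≡ 0 (mod 3); but the right side -25 ≡ 2 (mod 3). No integers can satisfy it.
  • If y = 2: the equation forces x = -14, giving (y, x) = (2, -14), which violates x > y.
Both branches are infeasible, so the system has no integer solution.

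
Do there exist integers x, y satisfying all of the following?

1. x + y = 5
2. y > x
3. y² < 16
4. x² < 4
No

A contradictory subset is {x + y = 5, y² < 16, x² < 4}. No integer assignment can satisfy these jointly:

  - x + y = 5: is a linear equation tying the variables together
  - y² < 16: restricts y to |y| ≤ 3
  - x² < 4: restricts x to |x| ≤ 1

Range argument: with x ∈ [-1, 1], y ∈ [-3, 3], the left side of the equation is at most 4, but the right side is 5 > 4. No integer solution exists.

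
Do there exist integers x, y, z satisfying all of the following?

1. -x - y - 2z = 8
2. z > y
Yes

Take x = -10, y = 0, z = 1. Substituting into each constraint:
  (1) 10 + 0 - 2(1) = 8 ✓
  (2) 1 > 0 ✓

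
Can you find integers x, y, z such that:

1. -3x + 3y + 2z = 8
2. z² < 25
Yes

Take x = 0, y = 2, z = 1. Substituting into each constraint:
  (1) -3(0) + 3(2) + 2(1) = 8 ✓
  (2) z² = (1)² = 1, and 1 < 25 ✓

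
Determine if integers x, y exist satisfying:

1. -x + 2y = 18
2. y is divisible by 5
Yes

Take x = -18, y = 0. Substituting into each constraint:
  (1) 18 + 2(0) = 18 ✓
  (2) 0 = 5 × 0, remainder 0 ✓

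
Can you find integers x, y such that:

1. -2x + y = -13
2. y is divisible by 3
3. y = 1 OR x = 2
Yes

Take x = 2, y = -9. Substituting into each constraint:
  (1) -2(2) + (-9) = -13 ✓
  (2) -9 = 3 × -3, remainder 0 ✓
  (3) x = 2, target 2 ✓ (second branch holds)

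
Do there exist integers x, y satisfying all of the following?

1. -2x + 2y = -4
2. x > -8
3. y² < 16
Yes

Take x = 2, y = 0. Substituting into each constraint:
  (1) -2(2) + 2(0) = -4 ✓
  (2) 2 > -8 ✓
  (3) y² = (0)² = 0, and 0 < 16 ✓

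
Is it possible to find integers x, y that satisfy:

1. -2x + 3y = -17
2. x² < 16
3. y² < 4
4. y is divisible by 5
No

A contradictory subset is {-2x + 3y = -17, x² < 16, y² < 4}. No integer assignment can satisfy these jointly:

  - -2x + 3y = -17: is a linear equation tying the variables together
  - x² < 16: restricts x to |x| ≤ 3
  - y² < 4: restricts y to |y| ≤ 1

Range argument: with x ∈ [-3, 3], y ∈ [-1, 1], the left side of the equation is at least -9, but the right side is -17 < -9. No integer solution exists.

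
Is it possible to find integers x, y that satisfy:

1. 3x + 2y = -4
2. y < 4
Yes

Take x = 0, y = -2. Substituting into each constraint:
  (1) 3(0) + 2(-2) = -4 ✓
  (2) -2 < 4 ✓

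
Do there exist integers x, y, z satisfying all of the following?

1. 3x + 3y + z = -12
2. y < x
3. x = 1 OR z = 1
Yes

Take x = 1, y = -6, z = 3. Substituting into each constraint:
  (1) 3(1) + 3(-6) + 3 = -12 ✓
  (2) -6 < 1 ✓
  (3) x = 1, target 1 ✓ (first branch holds)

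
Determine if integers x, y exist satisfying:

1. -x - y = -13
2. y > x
Yes

Take x = 6, y = 7. Substituting into each constraint:
  (1) (-6) + (-7) = -13 ✓
  (2) 7 > 6 ✓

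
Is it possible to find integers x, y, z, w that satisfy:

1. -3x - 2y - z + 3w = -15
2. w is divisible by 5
Yes

Take x = 0, y = 0, z = 15, w = 0. Substituting into each constraint:
  (1) -3(0) - 2(0) + (-15) + 3(0) = -15 ✓
  (2) 0 = 5 × 0, remainder 0 ✓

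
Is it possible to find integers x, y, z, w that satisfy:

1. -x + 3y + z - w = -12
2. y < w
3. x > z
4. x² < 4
Yes

Take x = 0, y = -1, z = -9, w = 0. Substituting into each constraint:
  (1) 0 + 3(-1) + (-9) + 0 = -12 ✓
  (2) -1 < 0 ✓
  (3) 0 > -9 ✓
  (4) x² = (0)² = 0, and 0 < 4 ✓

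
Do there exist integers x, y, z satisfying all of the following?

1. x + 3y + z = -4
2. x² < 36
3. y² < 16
Yes

Take x = 0, y = 0, z = -4. Substituting into each constraint:
  (1) 0 + 3(0) + (-4) = -4 ✓
  (2) x² = (0)² = 0, and 0 < 36 ✓
  (3) y² = (0)² = 0, and 0 < 16 ✓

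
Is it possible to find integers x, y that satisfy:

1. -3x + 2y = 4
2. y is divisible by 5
Yes

Take x = 2, y = 5. Substituting into each constraint:
  (1) -3(2) + 2(5) = 4 ✓
  (2) 5 = 5 × 1, remainder 0 ✓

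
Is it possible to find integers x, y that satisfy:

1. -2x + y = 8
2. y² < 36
Yes

Take x = -4, y = 0. Substituting into each constraint:
  (1) -2(-4) + 0 = 8 ✓
  (2) y² = (0)² = 0, and 0 < 36 ✓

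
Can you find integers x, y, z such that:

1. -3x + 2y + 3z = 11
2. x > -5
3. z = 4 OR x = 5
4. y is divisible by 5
Yes

Take x = 5, y = 10, z = 2. Substituting into each constraint:
  (1) -3(5) + 2(10) + 3(2) = 11 ✓
  (2) 5 > -5 ✓
  (3) x = 5, target 5 ✓ (second branch holds)
  (4) 10 = 5 × 2, remainder 0 ✓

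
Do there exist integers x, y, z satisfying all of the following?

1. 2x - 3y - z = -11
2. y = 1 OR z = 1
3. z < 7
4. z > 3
Yes

Take x = -2, y = 1, z = 4. Substituting into each constraint:
  (1) 2(-2) - 3(1) + (-4) = -11 ✓
  (2) y = 1, target 1 ✓ (first branch holds)
  (3) 4 < 7 ✓
  (4) 4 > 3 ✓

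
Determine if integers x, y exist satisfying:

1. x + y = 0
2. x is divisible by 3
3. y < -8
Yes

Take x = 9, y = -9. Substituting into each constraint:
  (1) 9 + (-9) = 0 ✓
  (2) 9 = 3 × 3, remainder 0 ✓
  (3) -9 < -8 ✓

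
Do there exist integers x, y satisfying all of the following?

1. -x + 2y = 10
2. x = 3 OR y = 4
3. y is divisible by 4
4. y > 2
Yes

Take x = -2, y = 4. Substituting into each constraint:
  (1) 2 + 2(4) = 10 ✓
  (2) y = 4, target 4 ✓ (second branch holds)
  (3) 4 = 4 × 1, remainder 0 ✓
  (4) 4 > 2 ✓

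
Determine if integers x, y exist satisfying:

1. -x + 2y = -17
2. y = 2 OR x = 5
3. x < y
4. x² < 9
No

A contradictory subset is {-x + 2y = -17, y = 2 OR x = 5, x < y}. No integer assignment can satisfy these jointly:

  - -x + 2y = -17: is a linear equation tying the variables together
  - y = 2 OR x = 5: forces a choice: either y = 2 or x = 5
  - x < y: bounds one variable relative to another variable

Split on the disjunction (y = 2 OR x = 5):
  • If y = 2: the equation forces x = 21, giving (y, x) = (2, 21), which violates y > x.
  • If x = 5: the equation forces y = -6, giving (x, y) = (5, -6), which violates y > x.
Both branches are infeasible, so the system has no integer solution.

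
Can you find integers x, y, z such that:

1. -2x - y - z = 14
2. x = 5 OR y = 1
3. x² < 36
Yes

Take x = 0, y = 1, z = -15. Substituting into each constraint:
  (1) -2(0) + (-1) + 15 = 14 ✓
  (2) y = 1, target 1 ✓ (second branch holds)
  (3) x² = (0)² = 0, and 0 < 36 ✓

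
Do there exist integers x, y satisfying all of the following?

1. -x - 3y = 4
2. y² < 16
Yes

Take x = 2, y = -2. Substituting into each constraint:
  (1) (-2) - 3(-2) = 4 ✓
  (2) y² = (-2)² = 4, and 4 < 16 ✓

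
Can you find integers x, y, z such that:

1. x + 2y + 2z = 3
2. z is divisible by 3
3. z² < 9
Yes

Take x = 3, y = 0, z = 0. Substituting into each constraint:
  (1) 3 + 2(0) + 2(0) = 3 ✓
  (2) 0 = 3 × 0, remainder 0 ✓
  (3) z² = (0)² = 0, and 0 < 9 ✓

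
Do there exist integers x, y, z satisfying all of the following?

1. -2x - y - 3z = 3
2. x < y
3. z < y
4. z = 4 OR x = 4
Yes

Take x = -10, y = 5, z = 4. Substituting into each constraint:
  (1) -2(-10) + (-5) - 3(4) = 3 ✓
  (2) -10 < 5 ✓
  (3) 4 < 5 ✓
  (4) z = 4, target 4 ✓ (first branch holds)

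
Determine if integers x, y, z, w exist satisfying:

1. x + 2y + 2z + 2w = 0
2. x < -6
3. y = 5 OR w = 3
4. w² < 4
Yes

Take x = -8, y = 5, z = -1, w = 0. Substituting into each constraint:
  (1) (-8) + 2(5) + 2(-1) + 2(0) = 0 ✓
  (2) -8 < -6 ✓
  (3) y = 5, target 5 ✓ (first branch holds)
  (4) w² = (0)² = 0, and 0 < 4 ✓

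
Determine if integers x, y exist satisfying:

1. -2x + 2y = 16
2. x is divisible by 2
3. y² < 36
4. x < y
Yes

Take x = -6, y = 2. Substituting into each constraint:
  (1) -2(-6) + 2(2) = 16 ✓
  (2) -6 = 2 × -3, remainder 0 ✓
  (3) y² = (2)² = 4, and 4 < 36 ✓
  (4) -6 < 2 ✓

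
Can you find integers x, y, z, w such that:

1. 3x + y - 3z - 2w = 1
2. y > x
Yes

Take x = 0, y = 1, z = 0, w = 0. Substituting into each constraint:
  (1) 3(0) + 1 - 3(0) - 2(0) = 1 ✓
  (2) 1 > 0 ✓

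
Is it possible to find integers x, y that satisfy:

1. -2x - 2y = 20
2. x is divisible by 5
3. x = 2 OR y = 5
Yes

Take x = -15, y = 5. Substituting into each constraint:
  (1) -2(-15) - 2(5) = 20 ✓
  (2) -15 = 5 × -3, remainder 0 ✓
  (3) y = 5, target 5 ✓ (second branch holds)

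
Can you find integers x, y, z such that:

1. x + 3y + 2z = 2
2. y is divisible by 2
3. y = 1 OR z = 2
Yes

Take x = -2, y = 0, z = 2. Substituting into each constraint:
  (1) (-2) + 3(0) + 2(2) = 2 ✓
  (2) 0 = 2 × 0, remainder 0 ✓
  (3) z = 2, target 2 ✓ (second branch holds)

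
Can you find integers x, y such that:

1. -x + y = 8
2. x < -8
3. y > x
Yes

Take x = -9, y = -1. Substituting into each constraint:
  (1) 9 + (-1) = 8 ✓
  (2) -9 < -8 ✓
  (3) -1 > -9 ✓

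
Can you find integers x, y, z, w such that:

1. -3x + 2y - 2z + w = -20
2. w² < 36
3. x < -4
Yes

Take x = -6, y = -19, z = 0, w = 0. Substituting into each constraint:
  (1) -3(-6) + 2(-19) - 2(0) + 0 = -20 ✓
  (2) w² = (0)² = 0, and 0 < 36 ✓
  (3) -6 < -4 ✓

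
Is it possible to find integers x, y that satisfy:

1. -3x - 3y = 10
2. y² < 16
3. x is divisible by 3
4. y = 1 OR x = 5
No

Even the single constraint (-3x - 3y = 10) is infeasible over the integers.

  - -3x - 3y = 10: every term on the left is divisible by 3, so the LHS ≡ 0 (mod 3), but the RHS 10 is not — no integer solution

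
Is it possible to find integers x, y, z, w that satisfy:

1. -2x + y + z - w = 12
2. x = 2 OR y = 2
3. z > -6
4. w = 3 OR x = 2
Yes

Take x = 2, y = 0, z = 0, w = -16. Substituting into each constraint:
  (1) -2(2) + 0 + 0 + 16 = 12 ✓
  (2) x = 2, target 2 ✓ (first branch holds)
  (3) 0 > -6 ✓
  (4) x = 2, target 2 ✓ (second branch holds)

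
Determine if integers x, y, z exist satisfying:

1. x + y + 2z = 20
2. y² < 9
Yes

Take x = 0, y = 0, z = 10. Substituting into each constraint:
  (1) 0 + 0 + 2(10) = 20 ✓
  (2) y² = (0)² = 0, and 0 < 9 ✓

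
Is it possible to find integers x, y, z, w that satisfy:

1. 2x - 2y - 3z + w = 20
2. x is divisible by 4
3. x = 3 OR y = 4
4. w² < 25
Yes

Take x = 0, y = 4, z = -10, w = -2. Substituting into each constraint:
  (1) 2(0) - 2(4) - 3(-10) + (-2) = 20 ✓
  (2) 0 = 4 × 0, remainder 0 ✓
  (3) y = 4, target 4 ✓ (second branch holds)
  (4) w² = (-2)² = 4, and 4 < 25 ✓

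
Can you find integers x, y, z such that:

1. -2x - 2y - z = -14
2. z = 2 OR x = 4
Yes

Take x = 0, y = 6, z = 2. Substituting into each constraint:
  (1) -2(0) - 2(6) + (-2) = -14 ✓
  (2) z = 2, target 2 ✓ (first branch holds)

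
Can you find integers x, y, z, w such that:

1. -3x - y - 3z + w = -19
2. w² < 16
Yes

Take x = 7, y = 0, z = 0, w = 2. Substituting into each constraint:
  (1) -3(7) + 0 - 3(0) + 2 = -19 ✓
  (2) w² = (2)² = 4, and 4 < 16 ✓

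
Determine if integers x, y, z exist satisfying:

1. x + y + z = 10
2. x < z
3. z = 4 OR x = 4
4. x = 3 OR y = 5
Yes

Take x = 3, y = 3, z = 4. Substituting into each constraint:
  (1) 3 + 3 + 4 = 10 ✓
  (2) 3 < 4 ✓
  (3) z = 4, target 4 ✓ (first branch holds)
  (4) x = 3, target 3 ✓ (first branch holds)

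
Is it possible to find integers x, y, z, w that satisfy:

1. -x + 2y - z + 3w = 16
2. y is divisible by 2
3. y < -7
Yes

Take x = 0, y = -8, z = -32, w = 0. Substituting into each constraint:
  (1) 0 + 2(-8) + 32 + 3(0) = 16 ✓
  (2) -8 = 2 × -4, remainder 0 ✓
  (3) -8 < -7 ✓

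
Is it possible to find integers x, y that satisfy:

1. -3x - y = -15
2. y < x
Yes

Take x = 4, y = 3. Substituting into each constraint:
  (1) -3(4) + (-3) = -15 ✓
  (2) 3 < 4 ✓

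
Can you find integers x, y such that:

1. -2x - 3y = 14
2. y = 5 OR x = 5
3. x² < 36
Yes

Take x = 5, y = -8. Substituting into each constraint:
  (1) -2(5) - 3(-8) = 14 ✓
  (2) x = 5, target 5 ✓ (second branch holds)
  (3) x² = (5)² = 25, and 25 < 36 ✓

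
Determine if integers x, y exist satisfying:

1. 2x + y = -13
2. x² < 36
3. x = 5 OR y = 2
Yes

Take x = 5, y = -23. Substituting into each constraint:
  (1) 2(5) + (-23) = -13 ✓
  (2) x² = (5)² = 25, and 25 < 36 ✓
  (3) x = 5, target 5 ✓ (first branch holds)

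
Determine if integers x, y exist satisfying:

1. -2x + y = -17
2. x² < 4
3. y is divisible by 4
No

A contradictory subset is {-2x + y = -17, y is divisible by 4}. No integer assignment can satisfy these jointly:

  - -2x + y = -17: is a linear equation tying the variables together
  - y is divisible by 4: restricts y to multiples of 4

Modular obstruction: writing y = 4y', every remaining term of the linear equation is divisible by 2, so the left side is ≡ 0 (mod 2); but the right side -17 ≡ 1 (mod 2). No integers can satisfy it.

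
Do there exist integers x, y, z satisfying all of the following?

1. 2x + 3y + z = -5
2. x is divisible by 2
Yes

Take x = 0, y = 0, z = -5. Substituting into each constraint:
  (1) 2(0) + 3(0) + (-5) = -5 ✓
  (2) 0 = 2 × 0, remainder 0 ✓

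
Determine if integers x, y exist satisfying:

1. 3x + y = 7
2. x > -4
Yes

Take x = 2, y = 1. Substituting into each constraint:
  (1) 3(2) + 1 = 7 ✓
  (2) 2 > -4 ✓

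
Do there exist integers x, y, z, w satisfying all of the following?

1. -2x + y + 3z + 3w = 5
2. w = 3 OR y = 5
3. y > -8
Yes

Take x = 0, y = -4, z = 0, w = 3. Substituting into each constraint:
  (1) -2(0) + (-4) + 3(0) + 3(3) = 5 ✓
  (2) w = 3, target 3 ✓ (first branch holds)
  (3) -4 > -8 ✓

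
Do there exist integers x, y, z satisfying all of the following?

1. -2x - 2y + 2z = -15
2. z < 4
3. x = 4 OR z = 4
No

Even the single constraint (-2x - 2y + 2z = -15) is infeasible over the integers.

  - -2x - 2y + 2z = -15: every term on the left is divisible by 2, so the LHS ≡ 0 (mod 2), but the RHS -15 is not — no integer solution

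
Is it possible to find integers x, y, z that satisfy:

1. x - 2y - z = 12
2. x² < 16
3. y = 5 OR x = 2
Yes

Take x = 2, y = -5, z = 0. Substituting into each constraint:
  (1) 2 - 2(-5) + 0 = 12 ✓
  (2) x² = (2)² = 4, and 4 < 16 ✓
  (3) x = 2, target 2 ✓ (second branch holds)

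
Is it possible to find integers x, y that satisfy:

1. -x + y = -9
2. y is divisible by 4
Yes

Take x = 9, y = 0. Substituting into each constraint:
  (1) (-9) + 0 = -9 ✓
  (2) 0 = 4 × 0, remainder 0 ✓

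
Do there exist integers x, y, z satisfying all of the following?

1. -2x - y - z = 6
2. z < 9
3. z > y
Yes

Take x = -4, y = 0, z = 2. Substituting into each constraint:
  (1) -2(-4) + 0 + (-2) = 6 ✓
  (2) 2 < 9 ✓
  (3) 2 > 0 ✓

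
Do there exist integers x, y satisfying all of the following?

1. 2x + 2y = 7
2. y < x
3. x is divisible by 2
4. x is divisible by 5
No

Even the single constraint (2x + 2y = 7) is infeasible over the integers.

  - 2x + 2y = 7: every term on the left is divisible by 2, so the LHS ≡ 0 (mod 2), but the RHS 7 is not — no integer solution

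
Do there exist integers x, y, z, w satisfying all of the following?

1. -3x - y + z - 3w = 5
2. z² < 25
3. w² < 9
Yes

Take x = -2, y = 1, z = 0, w = 0. Substituting into each constraint:
  (1) -3(-2) + (-1) + 0 - 3(0) = 5 ✓
  (2) z² = (0)² = 0, and 0 < 25 ✓
  (3) w² = (0)² = 0, and 0 < 9 ✓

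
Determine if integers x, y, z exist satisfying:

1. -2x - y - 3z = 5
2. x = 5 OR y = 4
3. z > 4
Yes

Take x = -12, y = 4, z = 5. Substituting into each constraint:
  (1) -2(-12) + (-4) - 3(5) = 5 ✓
  (2) y = 4, target 4 ✓ (second branch holds)
  (3) 5 > 4 ✓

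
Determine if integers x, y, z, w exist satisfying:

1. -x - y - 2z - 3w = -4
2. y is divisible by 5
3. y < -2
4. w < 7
Yes

Take x = 0, y = -5, z = 3, w = 1. Substituting into each constraint:
  (1) 0 + 5 - 2(3) - 3(1) = -4 ✓
  (2) -5 = 5 × -1, remainder 0 ✓
  (3) -5 < -2 ✓
  (4) 1 < 7 ✓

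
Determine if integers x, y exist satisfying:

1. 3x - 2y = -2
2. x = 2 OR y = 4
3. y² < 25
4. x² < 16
Yes

Take x = 2, y = 4. Substituting into each constraint:
  (1) 3(2) - 2(4) = -2 ✓
  (2) x = 2, target 2 ✓ (first branch holds)
  (3) y² = (4)² = 16, and 16 < 25 ✓
  (4) x² = (2)² = 4, and 4 < 16 ✓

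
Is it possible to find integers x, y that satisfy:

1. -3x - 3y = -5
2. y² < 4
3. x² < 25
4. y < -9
No

Even the single constraint (-3x - 3y = -5) is infeasible over the integers.

  - -3x - 3y = -5: every term on the left is divisible by 3, so the LHS ≡ 0 (mod 3), but the RHS -5 is not — no integer solution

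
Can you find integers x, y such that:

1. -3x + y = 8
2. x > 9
Yes

Take x = 10, y = 38. Substituting into each constraint:
  (1) -3(10) + 38 = 8 ✓
  (2) 10 > 9 ✓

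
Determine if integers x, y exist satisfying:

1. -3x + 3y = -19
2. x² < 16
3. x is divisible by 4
No

Even the single constraint (-3x + 3y = -19) is infeasible over the integers.

  - -3x + 3y = -19: every term on the left is divisible by 3, so the LHS ≡ 0 (mod 3), but the RHS -19 is not — no integer solution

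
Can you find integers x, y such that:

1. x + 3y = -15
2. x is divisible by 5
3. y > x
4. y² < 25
Yes

Take x = -15, y = 0. Substituting into each constraint:
  (1) (-15) + 3(0) = -15 ✓
  (2) -15 = 5 × -3, remainder 0 ✓
  (3) 0 > -15 ✓
  (4) y² = (0)² = 0, and 0 < 25 ✓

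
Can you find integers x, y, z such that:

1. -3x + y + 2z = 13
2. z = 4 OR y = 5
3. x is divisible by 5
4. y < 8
Yes

Take x = -10, y = 5, z = -11. Substituting into each constraint:
  (1) -3(-10) + 5 + 2(-11) = 13 ✓
  (2) y = 5, target 5 ✓ (second branch holds)
  (3) -10 = 5 × -2, remainder 0 ✓
  (4) 5 < 8 ✓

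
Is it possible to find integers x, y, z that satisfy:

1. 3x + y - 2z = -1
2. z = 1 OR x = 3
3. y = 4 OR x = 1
Yes

Take x = 1, y = -2, z = 1. Substituting into each constraint:
  (1) 3(1) + (-2) - 2(1) = -1 ✓
  (2) z = 1, target 1 ✓ (first branch holds)
  (3) x = 1, target 1 ✓ (second branch holds)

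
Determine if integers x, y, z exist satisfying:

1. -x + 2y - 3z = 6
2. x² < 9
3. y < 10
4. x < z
Yes

Take x = -2, y = 2, z = 0. Substituting into each constraint:
  (1) 2 + 2(2) - 3(0) = 6 ✓
  (2) x² = (-2)² = 4, and 4 < 9 ✓
  (3) 2 < 10 ✓
  (4) -2 < 0 ✓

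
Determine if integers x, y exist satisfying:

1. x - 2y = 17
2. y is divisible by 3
Yes

Take x = 17, y = 0. Substituting into each constraint:
  (1) 17 - 2(0) = 17 ✓
  (2) 0 = 3 × 0, remainder 0 ✓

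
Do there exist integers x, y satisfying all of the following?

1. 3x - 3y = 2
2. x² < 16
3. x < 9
No

Even the single constraint (3x - 3y = 2) is infeasible over the integers.

  - 3x - 3y = 2: every term on the left is divisible by 3, so the LHS ≡ 0 (mod 3), but the RHS 2 is not — no integer solution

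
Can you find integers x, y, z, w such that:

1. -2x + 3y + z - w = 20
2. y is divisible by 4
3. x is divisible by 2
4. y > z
Yes

Take x = 0, y = 0, z = -1, w = -21. Substituting into each constraint:
  (1) -2(0) + 3(0) + (-1) + 21 = 20 ✓
  (2) 0 = 4 × 0, remainder 0 ✓
  (3) 0 = 2 × 0, remainder 0 ✓
  (4) 0 > -1 ✓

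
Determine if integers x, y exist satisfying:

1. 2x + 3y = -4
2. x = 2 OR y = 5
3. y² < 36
No

A contradictory subset is {2x + 3y = -4, x = 2 OR y = 5}. No integer assignment can satisfy these jointly:

  - 2x + 3y = -4: is a linear equation tying the variables together
  - x = 2 OR y = 5: forces a choice: either x = 2 or y = 5

Split on the disjunction (x = 2 OR y = 5):
  • If x = 2: with x = 2, every remaining term of the linear equation is divisible by 3, so the left side is ≡ 0 (mod 3); but the right side -8 ≡ 1 (mod 3). No integers can satisfy it.
  • If y = 5: with y = 5, every remaining term of the linear equation is divisible by 2, so the left side is ≡ 0 (mod 2); but the right side -19 ≡ 1 (mod 2). No integers can satisfy it.
Both branches are infeasible, so the system has no integer solution.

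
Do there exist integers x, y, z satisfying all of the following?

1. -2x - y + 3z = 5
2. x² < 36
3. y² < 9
Yes

Take x = -1, y = 0, z = 1. Substituting into each constraint:
  (1) -2(-1) + 0 + 3(1) = 5 ✓
  (2) x² = (-1)² = 1, and 1 < 36 ✓
  (3) y² = (0)² = 0, and 0 < 9 ✓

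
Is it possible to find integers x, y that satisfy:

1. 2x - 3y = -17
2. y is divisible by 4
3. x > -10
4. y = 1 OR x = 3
No

A contradictory subset is {2x - 3y = -17, y is divisible by 4, y = 1 OR x = 3}. No integer assignment can satisfy these jointly:

  - 2x - 3y = -17: is a linear equation tying the variables together
  - y is divisible by 4: restricts y to multiples of 4
  - y = 1 OR x = 3: forces a choice: either y = 1 or x = 3

Modular obstruction: writing y = 4y', every remaining term of the linear equation is divisible by 2, so the left side is ≡ 0 (mod 2); but the right side -17 ≡ 1 (mod 2). No integers can satisfy it.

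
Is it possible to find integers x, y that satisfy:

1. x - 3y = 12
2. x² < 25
Yes

Take x = 0, y = -4. Substituting into each constraint:
  (1) 0 - 3(-4) = 12 ✓
  (2) x² = (0)² = 0, and 0 < 25 ✓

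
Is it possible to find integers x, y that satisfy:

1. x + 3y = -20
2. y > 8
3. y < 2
No

A contradictory subset is {y > 8, y < 2}. No integer assignment can satisfy these jointly:

  - y > 8: bounds one variable relative to a constant
  - y < 2: bounds one variable relative to a constant

Direct contradiction: the bounds on y require y ≥ 9 and y ≤ 1 simultaneously, which is empty.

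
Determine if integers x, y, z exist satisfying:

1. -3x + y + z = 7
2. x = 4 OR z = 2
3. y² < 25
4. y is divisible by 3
Yes

Take x = 4, y = 0, z = 19. Substituting into each constraint:
  (1) -3(4) + 0 + 19 = 7 ✓
  (2) x = 4, target 4 ✓ (first branch holds)
  (3) y² = (0)² = 0, and 0 < 25 ✓
  (4) 0 = 3 × 0, remainder 0 ✓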